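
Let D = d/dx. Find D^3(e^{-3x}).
- 27 e^{- 3 x}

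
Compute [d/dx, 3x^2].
6 x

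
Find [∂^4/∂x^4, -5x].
-20\frac{d^{3}}{dx^{3}}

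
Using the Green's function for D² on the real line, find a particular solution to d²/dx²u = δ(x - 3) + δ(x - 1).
\frac{|x - 3|}{2} + \frac{|x - 1|}{2}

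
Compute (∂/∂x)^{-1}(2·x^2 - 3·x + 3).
\frac{2 x^{3}}{3} - \frac{3 x^{2}}{2} + 3 x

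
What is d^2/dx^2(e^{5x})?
25 e^{5 x}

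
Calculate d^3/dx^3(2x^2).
0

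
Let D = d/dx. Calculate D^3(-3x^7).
- 630 x^{4}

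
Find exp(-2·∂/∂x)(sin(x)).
\sin{\left(x - 2 \right)}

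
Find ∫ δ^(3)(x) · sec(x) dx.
0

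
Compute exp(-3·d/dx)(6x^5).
6 x^{5} - 90 x^{4} + 540 x^{3} - 1620 x^{2} + 2430 x - 1458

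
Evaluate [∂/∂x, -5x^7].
- 35 x^{6}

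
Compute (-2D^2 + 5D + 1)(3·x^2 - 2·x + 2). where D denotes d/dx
3 x^{2} + 28 x - 20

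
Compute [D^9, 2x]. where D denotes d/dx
18D^{8}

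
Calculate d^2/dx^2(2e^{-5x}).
50 e^{- 5 x}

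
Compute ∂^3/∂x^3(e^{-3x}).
- 27 e^{- 3 x}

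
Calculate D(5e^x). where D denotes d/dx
5 e^{x}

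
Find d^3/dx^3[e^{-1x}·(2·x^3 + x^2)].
\left(- 2 x^{3} + 17 x^{2} - 30 x + 6\right) e^{- x}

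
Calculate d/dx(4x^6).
24 x^{5}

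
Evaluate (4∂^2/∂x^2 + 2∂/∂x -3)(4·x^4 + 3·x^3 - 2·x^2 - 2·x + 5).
- 12 x^{4} + 23 x^{3} + 216 x^{2} + 70 x - 35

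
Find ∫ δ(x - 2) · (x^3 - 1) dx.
7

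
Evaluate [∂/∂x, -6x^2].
- 12 x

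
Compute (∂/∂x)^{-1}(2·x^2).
\frac{2 x^{3}}{3}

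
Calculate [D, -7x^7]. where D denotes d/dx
- 49 x^{6}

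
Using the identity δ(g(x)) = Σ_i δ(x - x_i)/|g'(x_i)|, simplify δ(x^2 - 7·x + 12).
\frac{\delta(x - 3) + \delta(x - 4)}{1}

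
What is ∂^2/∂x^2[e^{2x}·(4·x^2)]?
\left(16 x^{2} + 32 x + 8\right) e^{2 x}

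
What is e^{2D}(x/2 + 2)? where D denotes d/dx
\frac{x}{2} + 3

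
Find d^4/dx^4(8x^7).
6720 x^{3}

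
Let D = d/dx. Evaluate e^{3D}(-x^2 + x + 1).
- x^{2} - 5 x - 5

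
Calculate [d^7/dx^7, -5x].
-35\frac{d^{6}}{dx^{6}}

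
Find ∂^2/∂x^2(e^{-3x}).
9 e^{- 3 x}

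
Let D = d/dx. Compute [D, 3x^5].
15 x^{4}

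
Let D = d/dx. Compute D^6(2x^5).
0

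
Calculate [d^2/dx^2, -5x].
-10\frac{d}{dx}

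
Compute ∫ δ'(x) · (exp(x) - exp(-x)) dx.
-2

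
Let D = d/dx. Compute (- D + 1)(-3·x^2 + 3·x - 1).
- 3 x^{2} + 9 x - 4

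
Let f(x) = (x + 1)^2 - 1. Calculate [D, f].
2 x + 2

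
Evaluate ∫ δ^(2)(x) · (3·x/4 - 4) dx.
0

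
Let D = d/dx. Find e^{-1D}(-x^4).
- x^{4} + 4 x^{3} - 6 x^{2} + 4 x - 1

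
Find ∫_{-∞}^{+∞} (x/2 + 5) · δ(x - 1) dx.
\frac{11}{2}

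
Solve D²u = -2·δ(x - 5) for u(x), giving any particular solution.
-|x - 5|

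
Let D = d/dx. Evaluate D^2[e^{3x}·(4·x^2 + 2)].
\left(36 x^{2} + 48 x + 26\right) e^{3 x}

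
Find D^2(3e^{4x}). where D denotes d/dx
48 e^{4 x}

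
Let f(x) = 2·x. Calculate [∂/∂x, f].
2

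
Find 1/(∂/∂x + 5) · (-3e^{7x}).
- \frac{e^{7 x}}{4}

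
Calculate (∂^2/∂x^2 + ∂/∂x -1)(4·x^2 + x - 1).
- 4 x^{2} + 7 x + 10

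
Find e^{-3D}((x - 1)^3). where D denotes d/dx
x^{3} - 12 x^{2} + 48 x - 64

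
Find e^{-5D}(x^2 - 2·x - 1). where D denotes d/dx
x^{2} - 12 x + 34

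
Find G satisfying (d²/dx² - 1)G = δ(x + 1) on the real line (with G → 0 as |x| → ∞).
-\frac{e^{-|x + 1|}}{2}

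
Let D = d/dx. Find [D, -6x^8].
- 48 x^{7}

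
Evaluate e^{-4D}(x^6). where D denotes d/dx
x^{6} - 24 x^{5} + 240 x^{4} - 1280 x^{3} + 3840 x^{2} - 6144 x + 4096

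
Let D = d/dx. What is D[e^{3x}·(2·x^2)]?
2 x \left(3 x + 2\right) e^{3 x}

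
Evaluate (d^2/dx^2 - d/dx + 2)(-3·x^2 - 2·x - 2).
- 6 x^{2} + 2 x - 8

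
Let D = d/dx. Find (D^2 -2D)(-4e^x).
4 e^{x}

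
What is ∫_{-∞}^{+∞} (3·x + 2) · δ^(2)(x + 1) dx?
0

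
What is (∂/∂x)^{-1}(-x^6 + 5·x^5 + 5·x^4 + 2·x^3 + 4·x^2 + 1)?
- \frac{x^{7}}{7} + \frac{5 x^{6}}{6} + x^{5} + \frac{x^{4}}{2} + \frac{4 x^{3}}{3} + x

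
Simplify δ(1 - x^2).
\frac{\delta(x - 1) + \delta(x + 1)}{2}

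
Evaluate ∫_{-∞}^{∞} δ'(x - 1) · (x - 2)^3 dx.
-3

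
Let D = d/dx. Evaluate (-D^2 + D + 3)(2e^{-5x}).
- 54 e^{- 5 x}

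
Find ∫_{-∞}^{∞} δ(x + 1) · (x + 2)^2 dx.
1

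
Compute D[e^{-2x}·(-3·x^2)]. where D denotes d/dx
6 x \left(x - 1\right) e^{- 2 x}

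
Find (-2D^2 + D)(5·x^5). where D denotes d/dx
25 x^{3} \left(x - 8\right)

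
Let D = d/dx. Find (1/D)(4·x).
2 x^{2}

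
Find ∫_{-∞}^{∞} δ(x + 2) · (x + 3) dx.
1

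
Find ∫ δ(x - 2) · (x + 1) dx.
3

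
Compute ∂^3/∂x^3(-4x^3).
-24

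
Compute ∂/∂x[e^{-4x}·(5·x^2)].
10 x \left(1 - 2 x\right) e^{- 4 x}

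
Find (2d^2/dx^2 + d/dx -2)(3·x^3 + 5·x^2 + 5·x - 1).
- 6 x^{3} - x^{2} + 36 x + 27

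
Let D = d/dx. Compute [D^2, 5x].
10D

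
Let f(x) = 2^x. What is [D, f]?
2^{x} \log{\left(2 \right)}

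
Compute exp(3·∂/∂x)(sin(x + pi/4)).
\sin{\left(x + \frac{\pi}{4} + 3 \right)}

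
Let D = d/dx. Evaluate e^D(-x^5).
- x^{5} - 5 x^{4} - 10 x^{3} - 10 x^{2} - 5 x - 1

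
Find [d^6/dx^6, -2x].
-12\frac{d^{5}}{dx^{5}}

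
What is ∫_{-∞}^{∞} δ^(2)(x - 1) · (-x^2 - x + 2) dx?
-2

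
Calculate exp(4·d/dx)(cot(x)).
\cot{\left(x + 4 \right)}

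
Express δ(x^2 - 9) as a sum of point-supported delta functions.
\frac{\delta(x - 3) + \delta(x + 3)}{6}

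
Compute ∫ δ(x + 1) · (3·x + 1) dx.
-2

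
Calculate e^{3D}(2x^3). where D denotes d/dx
2 x^{3} + 18 x^{2} + 54 x + 54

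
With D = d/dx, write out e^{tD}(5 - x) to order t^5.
- t - x + 5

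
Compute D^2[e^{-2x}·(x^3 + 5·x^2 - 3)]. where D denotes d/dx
2 \left(2 x^{3} + 4 x^{2} - 17 x - 1\right) e^{- 2 x}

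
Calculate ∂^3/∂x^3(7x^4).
168 x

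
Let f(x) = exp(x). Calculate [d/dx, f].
e^{x}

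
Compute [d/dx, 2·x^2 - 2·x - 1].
4 x - 2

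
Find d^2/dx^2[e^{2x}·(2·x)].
8 \left(x + 1\right) e^{2 x}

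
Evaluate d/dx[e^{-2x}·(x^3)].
x^{2} \left(3 - 2 x\right) e^{- 2 x}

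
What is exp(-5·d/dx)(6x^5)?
6 x^{5} - 150 x^{4} + 1500 x^{3} - 7500 x^{2} + 18750 x - 18750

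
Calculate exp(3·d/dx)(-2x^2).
- 2 x^{2} - 12 x - 18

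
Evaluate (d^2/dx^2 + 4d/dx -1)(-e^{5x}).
- 44 e^{5 x}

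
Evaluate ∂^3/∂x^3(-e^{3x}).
- 27 e^{3 x}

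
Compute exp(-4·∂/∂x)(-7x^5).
- 7 x^{5} + 140 x^{4} - 1120 x^{3} + 4480 x^{2} - 8960 x + 7168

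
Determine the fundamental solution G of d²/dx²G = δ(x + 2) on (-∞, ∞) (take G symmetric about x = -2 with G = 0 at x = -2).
\frac{|x + 2|}{2}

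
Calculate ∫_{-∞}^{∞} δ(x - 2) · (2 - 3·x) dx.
-4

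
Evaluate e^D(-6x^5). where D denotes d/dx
- 6 x^{5} - 30 x^{4} - 60 x^{3} - 60 x^{2} - 30 x - 6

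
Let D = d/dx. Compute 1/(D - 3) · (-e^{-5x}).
\frac{e^{- 5 x}}{8}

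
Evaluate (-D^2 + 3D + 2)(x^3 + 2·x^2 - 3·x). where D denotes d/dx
2 x^{3} + 13 x^{2} - 13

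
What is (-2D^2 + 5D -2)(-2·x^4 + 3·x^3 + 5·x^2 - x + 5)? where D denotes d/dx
4 x^{4} - 46 x^{3} + 83 x^{2} + 16 x - 35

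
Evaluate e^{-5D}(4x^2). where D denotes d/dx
4 x^{2} - 40 x + 100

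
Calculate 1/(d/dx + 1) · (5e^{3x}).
\frac{5 e^{3 x}}{4}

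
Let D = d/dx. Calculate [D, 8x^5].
40 x^{4}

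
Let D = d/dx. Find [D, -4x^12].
- 48 x^{11}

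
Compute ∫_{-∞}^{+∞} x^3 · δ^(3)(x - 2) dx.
-6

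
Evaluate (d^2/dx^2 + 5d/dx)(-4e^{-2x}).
24 e^{- 2 x}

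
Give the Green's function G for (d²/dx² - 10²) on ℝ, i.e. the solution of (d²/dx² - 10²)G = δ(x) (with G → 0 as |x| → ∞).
-\frac{e^{-10|x|}}{20}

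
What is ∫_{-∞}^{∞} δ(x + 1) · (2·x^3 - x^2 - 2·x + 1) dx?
0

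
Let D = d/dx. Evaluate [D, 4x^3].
12 x^{2}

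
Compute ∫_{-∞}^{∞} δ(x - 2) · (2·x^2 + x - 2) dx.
8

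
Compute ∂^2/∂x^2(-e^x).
- e^{x}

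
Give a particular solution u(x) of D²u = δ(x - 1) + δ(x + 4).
\frac{|x - 1|}{2} + \frac{|x + 4|}{2}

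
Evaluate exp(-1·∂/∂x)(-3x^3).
- 3 x^{3} + 9 x^{2} - 9 x + 3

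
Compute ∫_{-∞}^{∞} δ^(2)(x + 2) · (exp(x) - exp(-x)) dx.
- 2 \sinh{\left(2 \right)}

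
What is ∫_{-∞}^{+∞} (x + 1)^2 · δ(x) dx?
1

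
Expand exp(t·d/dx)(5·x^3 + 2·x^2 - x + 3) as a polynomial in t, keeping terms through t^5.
5 t^{3} + t^{2} \left(15 x + 2\right) + t \left(15 x^{2} + 4 x - 1\right) + 5 x^{3} + 2 x^{2} - x + 3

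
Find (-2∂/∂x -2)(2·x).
- 4 x - 4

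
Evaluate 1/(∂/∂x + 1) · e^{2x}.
\frac{e^{2 x}}{3}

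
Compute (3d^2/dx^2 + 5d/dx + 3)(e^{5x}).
103 e^{5 x}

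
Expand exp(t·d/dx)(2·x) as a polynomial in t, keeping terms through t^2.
2 t + 2 x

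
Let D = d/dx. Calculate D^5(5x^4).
0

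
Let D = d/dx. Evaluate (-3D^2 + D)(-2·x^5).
10 x^{3} \left(12 - x\right)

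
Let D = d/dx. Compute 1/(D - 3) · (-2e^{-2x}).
\frac{2 e^{- 2 x}}{5}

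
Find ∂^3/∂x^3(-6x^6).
- 720 x^{3}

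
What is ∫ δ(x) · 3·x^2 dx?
0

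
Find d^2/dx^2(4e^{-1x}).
4 e^{- x}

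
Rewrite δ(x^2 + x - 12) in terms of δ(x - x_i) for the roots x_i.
\frac{\delta(x + 4) + \delta(x - 3)}{7}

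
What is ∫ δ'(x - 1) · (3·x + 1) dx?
-3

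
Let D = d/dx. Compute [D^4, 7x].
28D^{3}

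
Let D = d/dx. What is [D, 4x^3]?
12 x^{2}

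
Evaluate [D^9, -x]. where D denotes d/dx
-9D^{8}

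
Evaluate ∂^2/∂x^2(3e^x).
3 e^{x}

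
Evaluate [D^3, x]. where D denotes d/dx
3D^{2}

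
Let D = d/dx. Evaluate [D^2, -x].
-2D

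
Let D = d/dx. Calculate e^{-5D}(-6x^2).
- 6 x^{2} + 60 x - 150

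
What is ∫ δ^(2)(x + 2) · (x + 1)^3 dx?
-6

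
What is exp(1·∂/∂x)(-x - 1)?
- x - 2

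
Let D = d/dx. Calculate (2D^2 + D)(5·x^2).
10 x + 20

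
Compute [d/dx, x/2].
\frac{1}{2}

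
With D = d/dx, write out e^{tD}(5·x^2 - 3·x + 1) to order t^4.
5 t^{2} + t \left(10 x - 3\right) + 5 x^{2} - 3 x + 1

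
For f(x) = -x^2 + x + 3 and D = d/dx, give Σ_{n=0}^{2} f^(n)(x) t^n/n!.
- t^{2} - t \left(2 x - 1\right) - x^{2} + x + 3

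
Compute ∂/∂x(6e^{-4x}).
- 24 e^{- 4 x}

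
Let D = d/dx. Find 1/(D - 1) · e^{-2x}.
- \frac{e^{- 2 x}}{3}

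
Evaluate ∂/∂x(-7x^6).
- 42 x^{5}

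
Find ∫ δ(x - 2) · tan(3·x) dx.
\tan{\left(6 \right)}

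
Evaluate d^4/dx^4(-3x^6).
- 1080 x^{2}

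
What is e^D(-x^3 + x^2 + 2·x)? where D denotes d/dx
- x^{3} - 2 x^{2} + x + 2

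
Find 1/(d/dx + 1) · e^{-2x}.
- e^{- 2 x}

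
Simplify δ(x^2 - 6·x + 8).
\frac{\delta(x - 2) + \delta(x - 4)}{2}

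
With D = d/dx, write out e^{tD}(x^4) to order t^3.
x \left(4 t^{3} + 6 t^{2} x + 4 t x^{2} + x^{3}\right)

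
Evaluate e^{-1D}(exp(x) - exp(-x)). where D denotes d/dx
- e^{1 - x} + e^{x - 1}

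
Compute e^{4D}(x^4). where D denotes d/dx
x^{4} + 16 x^{3} + 96 x^{2} + 256 x + 256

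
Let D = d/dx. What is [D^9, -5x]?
-45D^{8}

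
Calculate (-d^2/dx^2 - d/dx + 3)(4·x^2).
12 x^{2} - 8 x - 8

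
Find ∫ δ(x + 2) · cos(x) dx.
\cos{\left(2 \right)}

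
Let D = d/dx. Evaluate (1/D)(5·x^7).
\frac{5 x^{8}}{8}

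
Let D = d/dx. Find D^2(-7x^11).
- 770 x^{9}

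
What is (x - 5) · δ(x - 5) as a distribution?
0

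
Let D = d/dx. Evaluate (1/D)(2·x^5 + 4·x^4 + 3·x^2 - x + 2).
\frac{x^{6}}{3} + \frac{4 x^{5}}{5} + x^{3} - \frac{x^{2}}{2} + 2 x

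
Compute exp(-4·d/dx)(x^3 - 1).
x^{3} - 12 x^{2} + 48 x - 65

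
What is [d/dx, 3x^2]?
6 x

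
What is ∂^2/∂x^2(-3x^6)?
- 90 x^{4}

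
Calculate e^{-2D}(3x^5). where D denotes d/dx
3 x^{5} - 30 x^{4} + 120 x^{3} - 240 x^{2} + 240 x - 96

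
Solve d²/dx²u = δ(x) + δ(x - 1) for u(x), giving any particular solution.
\frac{|x|}{2} + \frac{|x - 1|}{2}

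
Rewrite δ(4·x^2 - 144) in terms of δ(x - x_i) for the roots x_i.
\frac{\delta(x - 6) + \delta(x + 6)}{48}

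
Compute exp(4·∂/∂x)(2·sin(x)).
2 \sin{\left(x + 4 \right)}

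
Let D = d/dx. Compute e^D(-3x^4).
- 3 x^{4} - 12 x^{3} - 18 x^{2} - 12 x - 3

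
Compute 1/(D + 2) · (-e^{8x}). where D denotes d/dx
- \frac{e^{8 x}}{10}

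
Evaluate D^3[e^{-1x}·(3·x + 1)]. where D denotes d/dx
\left(8 - 3 x\right) e^{- x}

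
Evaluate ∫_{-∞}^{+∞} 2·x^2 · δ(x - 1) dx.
2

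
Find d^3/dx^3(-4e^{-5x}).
500 e^{- 5 x}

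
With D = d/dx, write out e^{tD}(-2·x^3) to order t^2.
2 x \left(- 3 t^{2} - 3 t x - x^{2}\right)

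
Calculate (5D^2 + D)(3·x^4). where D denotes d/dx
12 x^{2} \left(x + 15\right)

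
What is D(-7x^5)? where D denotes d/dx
- 35 x^{4}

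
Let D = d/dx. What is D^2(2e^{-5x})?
50 e^{- 5 x}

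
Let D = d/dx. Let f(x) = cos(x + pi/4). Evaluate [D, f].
- \sin{\left(x + \frac{\pi}{4} \right)}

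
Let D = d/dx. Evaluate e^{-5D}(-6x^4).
- 6 x^{4} + 120 x^{3} - 900 x^{2} + 3000 x - 3750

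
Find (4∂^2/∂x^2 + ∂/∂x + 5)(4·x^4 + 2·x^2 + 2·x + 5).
20 x^{4} + 16 x^{3} + 202 x^{2} + 14 x + 43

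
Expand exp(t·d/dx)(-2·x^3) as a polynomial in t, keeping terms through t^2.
2 x \left(- 3 t^{2} - 3 t x - x^{2}\right)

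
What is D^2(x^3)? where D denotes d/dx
6 x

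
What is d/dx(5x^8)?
40 x^{7}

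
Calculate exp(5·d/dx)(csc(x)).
\csc{\left(x + 5 \right)}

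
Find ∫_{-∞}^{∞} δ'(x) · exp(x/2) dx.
- \frac{1}{2}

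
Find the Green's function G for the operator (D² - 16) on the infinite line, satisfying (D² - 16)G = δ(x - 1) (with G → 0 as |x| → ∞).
-\frac{e^{-4|x - 1|}}{8}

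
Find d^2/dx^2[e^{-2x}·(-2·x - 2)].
- 8 x e^{- 2 x}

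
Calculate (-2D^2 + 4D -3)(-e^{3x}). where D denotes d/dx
9 e^{3 x}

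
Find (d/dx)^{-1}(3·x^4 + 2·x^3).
\frac{3 x^{5}}{5} + \frac{x^{4}}{2}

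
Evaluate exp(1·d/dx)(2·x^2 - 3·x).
2 x^{2} + x - 1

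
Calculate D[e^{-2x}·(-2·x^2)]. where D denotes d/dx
4 x \left(x - 1\right) e^{- 2 x}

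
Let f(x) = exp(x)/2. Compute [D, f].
\frac{e^{x}}{2}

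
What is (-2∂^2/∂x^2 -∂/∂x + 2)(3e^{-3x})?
- 39 e^{- 3 x}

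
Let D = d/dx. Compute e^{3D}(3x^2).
3 x^{2} + 18 x + 27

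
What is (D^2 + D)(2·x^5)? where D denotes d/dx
10 x^{3} \left(x + 4\right)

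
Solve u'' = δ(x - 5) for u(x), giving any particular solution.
\frac{|x - 5|}{2}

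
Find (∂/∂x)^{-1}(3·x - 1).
\frac{3 x^{2}}{2} - x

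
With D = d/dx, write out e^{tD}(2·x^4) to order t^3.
2 x \left(4 t^{3} + 6 t^{2} x + 4 t x^{2} + x^{3}\right)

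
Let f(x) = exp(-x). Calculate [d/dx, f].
- e^{- x}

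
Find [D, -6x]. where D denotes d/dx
-6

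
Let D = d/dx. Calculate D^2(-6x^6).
- 180 x^{4}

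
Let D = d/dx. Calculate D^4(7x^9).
21168 x^{5}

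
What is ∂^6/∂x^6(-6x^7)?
- 30240 x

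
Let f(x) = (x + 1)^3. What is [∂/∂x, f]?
3 \left(x + 1\right)^{2}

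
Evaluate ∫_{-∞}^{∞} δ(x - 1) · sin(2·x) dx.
\sin{\left(2 \right)}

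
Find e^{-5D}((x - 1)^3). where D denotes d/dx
x^{3} - 18 x^{2} + 108 x - 216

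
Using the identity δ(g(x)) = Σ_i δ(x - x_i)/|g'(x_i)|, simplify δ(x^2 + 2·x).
\frac{\delta(x + 2) + \delta(x)}{2}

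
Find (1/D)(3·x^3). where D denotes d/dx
\frac{3 x^{4}}{4}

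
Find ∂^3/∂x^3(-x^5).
- 60 x^{2}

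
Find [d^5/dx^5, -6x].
-30\frac{d^{4}}{dx^{4}}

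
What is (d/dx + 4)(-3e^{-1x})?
- 9 e^{- x}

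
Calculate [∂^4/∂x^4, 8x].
32\frac{d^{3}}{dx^{3}}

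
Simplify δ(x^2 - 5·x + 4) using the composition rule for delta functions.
\frac{\delta(x - 1) + \delta(x - 4)}{3}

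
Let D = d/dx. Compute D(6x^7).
42 x^{6}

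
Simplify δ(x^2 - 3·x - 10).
\frac{\delta(x + 2) + \delta(x - 5)}{7}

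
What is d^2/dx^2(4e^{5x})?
100 e^{5 x}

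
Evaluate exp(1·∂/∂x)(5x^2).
5 x^{2} + 10 x + 5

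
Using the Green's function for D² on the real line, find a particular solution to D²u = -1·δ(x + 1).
-\frac{|x + 1|}{2}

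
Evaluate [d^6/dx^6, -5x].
-30\frac{d^{5}}{dx^{5}}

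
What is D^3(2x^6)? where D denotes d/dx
240 x^{3}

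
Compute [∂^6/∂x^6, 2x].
12\frac{d^{5}}{dx^{5}}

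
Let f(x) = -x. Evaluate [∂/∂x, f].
-1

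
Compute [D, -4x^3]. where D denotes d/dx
- 12 x^{2}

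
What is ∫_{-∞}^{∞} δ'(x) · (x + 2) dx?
-1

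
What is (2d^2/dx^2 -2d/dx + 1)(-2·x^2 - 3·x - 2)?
- 2 x^{2} + 5 x - 4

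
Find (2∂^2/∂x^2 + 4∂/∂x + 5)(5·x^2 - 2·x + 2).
25 x^{2} + 30 x + 22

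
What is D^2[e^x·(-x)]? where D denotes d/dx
\left(- x - 2\right) e^{x}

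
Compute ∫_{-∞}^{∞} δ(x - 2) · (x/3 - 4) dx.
- \frac{10}{3}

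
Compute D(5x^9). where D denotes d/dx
45 x^{8}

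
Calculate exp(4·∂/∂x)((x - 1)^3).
x^{3} + 9 x^{2} + 27 x + 27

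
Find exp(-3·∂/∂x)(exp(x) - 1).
e^{x - 3} - 1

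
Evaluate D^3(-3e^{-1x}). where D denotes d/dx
3 e^{- x}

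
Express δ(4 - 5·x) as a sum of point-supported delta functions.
\frac{\delta(x - 4/5)}{5}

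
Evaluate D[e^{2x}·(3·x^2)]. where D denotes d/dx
6 x \left(x + 1\right) e^{2 x}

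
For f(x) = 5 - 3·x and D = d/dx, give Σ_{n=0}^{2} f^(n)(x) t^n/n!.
- 3 t - 3 x + 5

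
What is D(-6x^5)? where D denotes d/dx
- 30 x^{4}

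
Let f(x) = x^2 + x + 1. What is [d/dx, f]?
2 x + 1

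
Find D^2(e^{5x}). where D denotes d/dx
25 e^{5 x}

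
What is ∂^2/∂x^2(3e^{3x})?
27 e^{3 x}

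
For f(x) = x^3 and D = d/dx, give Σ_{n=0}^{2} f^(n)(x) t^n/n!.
x \left(3 t^{2} + 3 t x + x^{2}\right)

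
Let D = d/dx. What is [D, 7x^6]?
42 x^{5}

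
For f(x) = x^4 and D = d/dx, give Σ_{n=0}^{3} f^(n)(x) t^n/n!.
x \left(4 t^{3} + 6 t^{2} x + 4 t x^{2} + x^{3}\right)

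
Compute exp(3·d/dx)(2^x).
2^{x + 3}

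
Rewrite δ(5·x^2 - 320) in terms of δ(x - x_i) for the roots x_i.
\frac{\delta(x - 8) + \delta(x + 8)}{80}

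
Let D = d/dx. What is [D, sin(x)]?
\cos{\left(x \right)}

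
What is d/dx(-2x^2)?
- 4 x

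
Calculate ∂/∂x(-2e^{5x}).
- 10 e^{5 x}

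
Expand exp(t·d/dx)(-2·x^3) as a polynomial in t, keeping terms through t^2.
2 x \left(- 3 t^{2} - 3 t x - x^{2}\right)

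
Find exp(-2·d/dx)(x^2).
x^{2} - 4 x + 4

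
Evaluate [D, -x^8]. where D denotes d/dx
- 8 x^{7}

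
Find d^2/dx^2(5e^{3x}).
45 e^{3 x}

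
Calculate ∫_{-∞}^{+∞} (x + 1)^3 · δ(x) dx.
1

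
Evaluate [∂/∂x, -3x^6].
- 18 x^{5}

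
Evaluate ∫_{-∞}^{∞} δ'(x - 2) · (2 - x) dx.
1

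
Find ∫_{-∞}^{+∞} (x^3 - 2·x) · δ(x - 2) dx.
4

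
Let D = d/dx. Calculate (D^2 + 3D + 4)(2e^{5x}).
88 e^{5 x}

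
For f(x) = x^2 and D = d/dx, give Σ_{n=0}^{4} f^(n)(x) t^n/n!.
t^{2} + 2 t x + x^{2}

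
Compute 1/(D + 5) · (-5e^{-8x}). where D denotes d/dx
\frac{5 e^{- 8 x}}{3}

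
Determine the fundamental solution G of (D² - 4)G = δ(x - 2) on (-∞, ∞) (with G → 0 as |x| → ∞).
-\frac{e^{-2|x - 2|}}{4}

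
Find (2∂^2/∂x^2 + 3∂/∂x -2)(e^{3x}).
25 e^{3 x}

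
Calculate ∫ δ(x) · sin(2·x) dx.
0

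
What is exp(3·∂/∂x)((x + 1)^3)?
x^{3} + 12 x^{2} + 48 x + 64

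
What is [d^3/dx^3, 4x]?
12\frac{d^{2}}{dx^{2}}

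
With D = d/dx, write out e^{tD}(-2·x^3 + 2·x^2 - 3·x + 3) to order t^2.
t^{2} \left(2 - 6 x\right) - t \left(6 x^{2} - 4 x + 3\right) - 2 x^{3} + 2 x^{2} - 3 x + 3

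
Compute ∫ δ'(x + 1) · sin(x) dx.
- \cos{\left(1 \right)}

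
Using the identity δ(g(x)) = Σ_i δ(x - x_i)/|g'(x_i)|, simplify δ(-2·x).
\frac{\delta(x)}{2}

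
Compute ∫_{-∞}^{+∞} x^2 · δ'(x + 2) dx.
4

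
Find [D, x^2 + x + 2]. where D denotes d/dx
2 x + 1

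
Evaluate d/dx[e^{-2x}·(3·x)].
3 \left(1 - 2 x\right) e^{- 2 x}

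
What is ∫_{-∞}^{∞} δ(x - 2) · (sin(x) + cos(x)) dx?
\cos{\left(2 \right)} + \sin{\left(2 \right)}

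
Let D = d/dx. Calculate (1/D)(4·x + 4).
2 x^{2} + 4 x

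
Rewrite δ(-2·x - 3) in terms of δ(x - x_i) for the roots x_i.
\frac{\delta(x + 3/2)}{2}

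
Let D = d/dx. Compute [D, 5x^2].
10 x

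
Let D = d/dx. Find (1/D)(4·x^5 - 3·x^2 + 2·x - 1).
\frac{2 x^{6}}{3} - x^{3} + x^{2} - x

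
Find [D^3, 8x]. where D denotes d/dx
24D^{2}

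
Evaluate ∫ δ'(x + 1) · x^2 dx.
2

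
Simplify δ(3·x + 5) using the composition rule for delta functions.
\frac{\delta(x + 5/3)}{3}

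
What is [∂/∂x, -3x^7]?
- 21 x^{6}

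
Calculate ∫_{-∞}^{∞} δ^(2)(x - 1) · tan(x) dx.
2 \tan{\left(1 \right)} + 2 \tan^{3}{\left(1 \right)}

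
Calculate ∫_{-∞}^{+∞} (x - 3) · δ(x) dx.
-3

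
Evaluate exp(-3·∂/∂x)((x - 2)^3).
x^{3} - 15 x^{2} + 75 x - 125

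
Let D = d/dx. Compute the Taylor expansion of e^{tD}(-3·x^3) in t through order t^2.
3 x \left(- 3 t^{2} - 3 t x - x^{2}\right)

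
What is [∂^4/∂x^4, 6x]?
24\frac{d^{3}}{dx^{3}}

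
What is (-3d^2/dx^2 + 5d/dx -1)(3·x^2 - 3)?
- 3 x^{2} + 30 x - 15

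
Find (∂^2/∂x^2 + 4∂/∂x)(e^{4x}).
32 e^{4 x}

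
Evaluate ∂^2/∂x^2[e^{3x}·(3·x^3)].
9 x \left(3 x^{2} + 6 x + 2\right) e^{3 x}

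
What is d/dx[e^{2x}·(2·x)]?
\left(4 x + 2\right) e^{2 x}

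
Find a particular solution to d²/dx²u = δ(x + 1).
\frac{|x + 1|}{2}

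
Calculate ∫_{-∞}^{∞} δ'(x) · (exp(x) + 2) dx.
-1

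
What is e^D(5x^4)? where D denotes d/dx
5 x^{4} + 20 x^{3} + 30 x^{2} + 20 x + 5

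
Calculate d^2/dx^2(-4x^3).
- 24 x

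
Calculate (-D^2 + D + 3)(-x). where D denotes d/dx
- 3 x - 1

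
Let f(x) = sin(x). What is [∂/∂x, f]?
\cos{\left(x \right)}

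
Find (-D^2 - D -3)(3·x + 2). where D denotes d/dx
- 9 x - 9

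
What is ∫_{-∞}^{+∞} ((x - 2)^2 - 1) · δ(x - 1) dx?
0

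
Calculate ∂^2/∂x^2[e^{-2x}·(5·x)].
20 \left(x - 1\right) e^{- 2 x}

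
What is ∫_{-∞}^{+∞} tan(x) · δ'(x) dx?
-1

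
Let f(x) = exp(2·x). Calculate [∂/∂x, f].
2 e^{2 x}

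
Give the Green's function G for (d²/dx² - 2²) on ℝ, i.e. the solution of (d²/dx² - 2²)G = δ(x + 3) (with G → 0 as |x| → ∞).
-\frac{e^{-2|x + 3|}}{4}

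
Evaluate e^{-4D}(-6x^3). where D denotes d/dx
- 6 x^{3} + 72 x^{2} - 288 x + 384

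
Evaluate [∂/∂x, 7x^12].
84 x^{11}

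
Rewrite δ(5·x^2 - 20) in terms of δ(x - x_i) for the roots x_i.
\frac{\delta(x - 2) + \delta(x + 2)}{20}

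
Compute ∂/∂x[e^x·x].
\left(x + 1\right) e^{x}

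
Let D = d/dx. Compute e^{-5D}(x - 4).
x - 9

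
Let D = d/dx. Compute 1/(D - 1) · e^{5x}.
\frac{e^{5 x}}{4}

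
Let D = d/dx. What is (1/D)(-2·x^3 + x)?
- \frac{x^{4}}{2} + \frac{x^{2}}{2}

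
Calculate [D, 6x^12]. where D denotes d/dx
72 x^{11}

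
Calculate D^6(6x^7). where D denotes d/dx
30240 x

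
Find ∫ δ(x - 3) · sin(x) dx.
\sin{\left(3 \right)}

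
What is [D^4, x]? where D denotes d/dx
4D^{3}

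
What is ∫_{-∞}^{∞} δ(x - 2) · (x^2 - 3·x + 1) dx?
-1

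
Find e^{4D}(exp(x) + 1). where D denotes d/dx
e^{x + 4} + 1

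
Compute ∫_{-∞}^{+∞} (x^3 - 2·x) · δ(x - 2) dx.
4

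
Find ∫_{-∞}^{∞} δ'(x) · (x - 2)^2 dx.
4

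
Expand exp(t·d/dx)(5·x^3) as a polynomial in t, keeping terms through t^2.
5 x \left(3 t^{2} + 3 t x + x^{2}\right)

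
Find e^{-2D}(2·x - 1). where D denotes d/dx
2 x - 5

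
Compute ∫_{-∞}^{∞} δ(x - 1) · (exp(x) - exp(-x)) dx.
2 \sinh{\left(1 \right)}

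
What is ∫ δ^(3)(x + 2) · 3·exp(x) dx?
- \frac{3}{e^{2}}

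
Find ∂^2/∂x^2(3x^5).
60 x^{3}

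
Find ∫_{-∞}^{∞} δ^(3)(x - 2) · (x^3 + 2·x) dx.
-6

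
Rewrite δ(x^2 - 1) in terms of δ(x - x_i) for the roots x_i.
\frac{\delta(x + 1) + \delta(x - 1)}{2}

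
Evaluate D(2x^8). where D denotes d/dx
16 x^{7}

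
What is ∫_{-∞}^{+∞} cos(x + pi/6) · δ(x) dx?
\frac{\sqrt{3}}{2}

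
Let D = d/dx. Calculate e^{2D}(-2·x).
- 2 x - 4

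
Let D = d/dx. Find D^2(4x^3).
24 x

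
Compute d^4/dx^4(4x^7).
3360 x^{3}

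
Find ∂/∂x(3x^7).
21 x^{6}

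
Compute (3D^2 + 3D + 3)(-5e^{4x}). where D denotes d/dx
- 315 e^{4 x}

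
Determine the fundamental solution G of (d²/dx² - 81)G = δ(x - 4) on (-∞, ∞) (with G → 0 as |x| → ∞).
-\frac{e^{-9|x - 4|}}{18}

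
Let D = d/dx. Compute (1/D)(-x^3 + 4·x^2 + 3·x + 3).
- \frac{x^{4}}{4} + \frac{4 x^{3}}{3} + \frac{3 x^{2}}{2} + 3 x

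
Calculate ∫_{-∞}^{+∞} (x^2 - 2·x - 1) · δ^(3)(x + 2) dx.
0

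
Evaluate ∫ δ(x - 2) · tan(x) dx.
\tan{\left(2 \right)}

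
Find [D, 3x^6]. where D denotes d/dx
18 x^{5}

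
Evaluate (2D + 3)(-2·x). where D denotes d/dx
- 6 x - 4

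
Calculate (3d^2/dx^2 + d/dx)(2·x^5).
10 x^{3} \left(x + 12\right)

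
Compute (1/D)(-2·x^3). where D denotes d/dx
- \frac{x^{4}}{2}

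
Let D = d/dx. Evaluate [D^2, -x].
-2D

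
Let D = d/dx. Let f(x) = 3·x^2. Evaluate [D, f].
6 x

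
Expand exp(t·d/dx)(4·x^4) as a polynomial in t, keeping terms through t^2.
4 x^{2} \left(6 t^{2} + 4 t x + x^{2}\right)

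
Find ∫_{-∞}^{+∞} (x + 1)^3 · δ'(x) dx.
-3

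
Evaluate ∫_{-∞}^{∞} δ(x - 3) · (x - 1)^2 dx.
4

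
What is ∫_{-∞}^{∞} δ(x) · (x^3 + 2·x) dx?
0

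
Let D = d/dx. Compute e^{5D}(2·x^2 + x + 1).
2 x^{2} + 21 x + 56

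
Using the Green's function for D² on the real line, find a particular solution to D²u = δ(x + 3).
\frac{|x + 3|}{2}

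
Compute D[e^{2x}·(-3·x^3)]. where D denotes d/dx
x^{2} \left(- 6 x - 9\right) e^{2 x}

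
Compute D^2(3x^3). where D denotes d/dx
18 x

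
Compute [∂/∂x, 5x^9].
45 x^{8}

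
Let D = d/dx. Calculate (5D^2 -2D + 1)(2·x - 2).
2 x - 6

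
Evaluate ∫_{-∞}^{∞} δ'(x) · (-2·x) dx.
2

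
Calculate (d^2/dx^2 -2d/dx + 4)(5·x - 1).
20 x - 14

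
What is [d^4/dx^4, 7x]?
28\frac{d^{3}}{dx^{3}}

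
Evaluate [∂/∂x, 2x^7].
14 x^{6}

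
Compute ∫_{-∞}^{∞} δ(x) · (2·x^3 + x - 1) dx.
-1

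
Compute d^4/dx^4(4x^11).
31680 x^{7}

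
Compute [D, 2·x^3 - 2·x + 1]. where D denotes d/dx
6 x^{2} - 2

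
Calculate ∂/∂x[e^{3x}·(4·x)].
\left(12 x + 4\right) e^{3 x}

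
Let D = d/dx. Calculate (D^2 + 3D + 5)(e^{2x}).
15 e^{2 x}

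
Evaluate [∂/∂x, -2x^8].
- 16 x^{7}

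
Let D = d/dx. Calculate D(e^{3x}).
3 e^{3 x}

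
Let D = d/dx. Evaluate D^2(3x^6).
90 x^{4}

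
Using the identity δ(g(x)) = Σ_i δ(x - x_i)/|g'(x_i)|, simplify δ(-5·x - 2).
\frac{\delta(x + 2/5)}{5}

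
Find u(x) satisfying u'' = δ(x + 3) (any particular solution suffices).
\frac{|x + 3|}{2}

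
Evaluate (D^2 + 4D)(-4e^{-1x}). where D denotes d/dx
12 e^{- x}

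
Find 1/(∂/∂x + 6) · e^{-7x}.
- e^{- 7 x}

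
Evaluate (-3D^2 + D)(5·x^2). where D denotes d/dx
10 x - 30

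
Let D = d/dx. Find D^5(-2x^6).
- 1440 x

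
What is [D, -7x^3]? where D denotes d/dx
- 21 x^{2}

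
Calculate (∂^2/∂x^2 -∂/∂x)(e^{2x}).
2 e^{2 x}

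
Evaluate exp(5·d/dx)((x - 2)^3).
x^{3} + 9 x^{2} + 27 x + 27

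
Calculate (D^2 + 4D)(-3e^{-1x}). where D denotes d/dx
9 e^{- x}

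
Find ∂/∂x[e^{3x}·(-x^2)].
x \left(- 3 x - 2\right) e^{3 x}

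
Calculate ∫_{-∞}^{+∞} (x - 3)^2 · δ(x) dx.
9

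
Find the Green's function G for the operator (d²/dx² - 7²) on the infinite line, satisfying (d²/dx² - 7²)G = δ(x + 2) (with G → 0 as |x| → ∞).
-\frac{e^{-7|x + 2|}}{14}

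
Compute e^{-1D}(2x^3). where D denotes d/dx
2 x^{3} - 6 x^{2} + 6 x - 2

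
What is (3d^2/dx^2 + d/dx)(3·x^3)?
9 x \left(x + 6\right)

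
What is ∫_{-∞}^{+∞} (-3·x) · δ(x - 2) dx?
-6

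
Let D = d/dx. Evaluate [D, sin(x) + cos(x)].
- \sin{\left(x \right)} + \cos{\left(x \right)}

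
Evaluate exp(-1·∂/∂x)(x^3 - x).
x \left(x^{2} - 3 x + 2\right)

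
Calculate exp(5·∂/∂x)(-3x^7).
- 3 x^{7} - 105 x^{6} - 1575 x^{5} - 13125 x^{4} - 65625 x^{3} - 196875 x^{2} - 328125 x - 234375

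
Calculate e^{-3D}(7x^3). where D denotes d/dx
7 x^{3} - 63 x^{2} + 189 x - 189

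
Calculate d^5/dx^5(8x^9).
120960 x^{4}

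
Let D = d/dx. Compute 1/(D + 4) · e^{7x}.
\frac{e^{7 x}}{11}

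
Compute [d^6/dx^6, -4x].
-24\frac{d^{5}}{dx^{5}}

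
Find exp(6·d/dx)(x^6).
x^{6} + 36 x^{5} + 540 x^{4} + 4320 x^{3} + 19440 x^{2} + 46656 x + 46656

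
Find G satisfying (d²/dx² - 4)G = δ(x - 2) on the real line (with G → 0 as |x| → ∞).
-\frac{e^{-2|x - 2|}}{4}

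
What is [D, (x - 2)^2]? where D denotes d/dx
2 x - 4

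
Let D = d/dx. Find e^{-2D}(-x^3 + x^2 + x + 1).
- x^{3} + 7 x^{2} - 15 x + 11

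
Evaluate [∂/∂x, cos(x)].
- \sin{\left(x \right)}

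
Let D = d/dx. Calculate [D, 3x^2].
6 x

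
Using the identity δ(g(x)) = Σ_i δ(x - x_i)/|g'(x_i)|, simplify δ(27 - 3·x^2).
\frac{\delta(x - 3) + \delta(x + 3)}{18}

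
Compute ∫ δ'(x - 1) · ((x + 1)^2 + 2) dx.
-4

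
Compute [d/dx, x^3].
3 x^{2}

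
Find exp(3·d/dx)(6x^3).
6 x^{3} + 54 x^{2} + 162 x + 162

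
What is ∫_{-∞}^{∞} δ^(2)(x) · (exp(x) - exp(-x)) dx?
0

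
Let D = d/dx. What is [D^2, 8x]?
16D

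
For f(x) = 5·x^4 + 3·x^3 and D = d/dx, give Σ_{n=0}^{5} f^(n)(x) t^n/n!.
5 t^{4} + t^{3} \left(20 x + 3\right) + 3 t^{2} x \left(10 x + 3\right) + t x^{2} \left(20 x + 9\right) + 5 x^{4} + 3 x^{3}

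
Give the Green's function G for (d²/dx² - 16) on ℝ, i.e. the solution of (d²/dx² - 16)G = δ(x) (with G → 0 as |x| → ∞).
-\frac{e^{-4|x|}}{8}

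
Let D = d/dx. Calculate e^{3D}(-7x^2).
- 7 x^{2} - 42 x - 63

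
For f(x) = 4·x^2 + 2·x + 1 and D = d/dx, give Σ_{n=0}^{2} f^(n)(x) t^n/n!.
4 t^{2} + 2 t \left(4 x + 1\right) + 4 x^{2} + 2 x + 1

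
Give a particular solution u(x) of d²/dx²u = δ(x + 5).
\frac{|x + 5|}{2}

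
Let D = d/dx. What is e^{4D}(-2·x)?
- 2 x - 8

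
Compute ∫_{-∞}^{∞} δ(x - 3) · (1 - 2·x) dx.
-5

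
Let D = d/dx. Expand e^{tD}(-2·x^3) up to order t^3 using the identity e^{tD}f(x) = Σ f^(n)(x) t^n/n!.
- 2 t^{3} - 6 t^{2} x - 6 t x^{2} - 2 x^{3}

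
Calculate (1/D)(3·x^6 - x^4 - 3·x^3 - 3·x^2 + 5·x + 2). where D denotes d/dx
\frac{3 x^{7}}{7} - \frac{x^{5}}{5} - \frac{3 x^{4}}{4} - x^{3} + \frac{5 x^{2}}{2} + 2 x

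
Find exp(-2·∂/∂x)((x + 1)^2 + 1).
x^{2} - 2 x + 2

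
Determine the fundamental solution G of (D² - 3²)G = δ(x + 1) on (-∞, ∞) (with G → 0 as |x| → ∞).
-\frac{e^{-3|x + 1|}}{6}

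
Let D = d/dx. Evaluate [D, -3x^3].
- 9 x^{2}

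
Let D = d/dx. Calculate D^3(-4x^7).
- 840 x^{4}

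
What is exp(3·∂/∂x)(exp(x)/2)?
\frac{e^{x + 3}}{2}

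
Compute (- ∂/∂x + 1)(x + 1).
x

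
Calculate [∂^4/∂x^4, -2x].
-8\frac{d^{3}}{dx^{3}}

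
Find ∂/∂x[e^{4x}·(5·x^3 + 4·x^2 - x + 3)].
\left(20 x^{3} + 31 x^{2} + 4 x + 11\right) e^{4 x}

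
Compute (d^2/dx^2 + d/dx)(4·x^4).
16 x^{2} \left(x + 3\right)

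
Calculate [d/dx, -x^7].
- 7 x^{6}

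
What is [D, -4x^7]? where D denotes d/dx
- 28 x^{6}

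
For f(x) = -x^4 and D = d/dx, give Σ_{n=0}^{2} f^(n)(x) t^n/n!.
x^{2} \left(- 6 t^{2} - 4 t x - x^{2}\right)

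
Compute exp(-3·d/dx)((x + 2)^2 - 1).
x \left(x - 2\right)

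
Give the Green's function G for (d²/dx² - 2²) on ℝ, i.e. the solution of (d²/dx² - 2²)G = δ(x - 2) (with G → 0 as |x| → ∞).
-\frac{e^{-2|x - 2|}}{4}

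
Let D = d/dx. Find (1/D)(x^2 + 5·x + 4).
\frac{x^{3}}{3} + \frac{5 x^{2}}{2} + 4 x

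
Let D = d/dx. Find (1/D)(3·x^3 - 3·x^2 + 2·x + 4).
\frac{3 x^{4}}{4} - x^{3} + x^{2} + 4 x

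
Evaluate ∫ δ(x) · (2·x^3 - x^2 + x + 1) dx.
1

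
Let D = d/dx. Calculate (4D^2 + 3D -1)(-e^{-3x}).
- 26 e^{- 3 x}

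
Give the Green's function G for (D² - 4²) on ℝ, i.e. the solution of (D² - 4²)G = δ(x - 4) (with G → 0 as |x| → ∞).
-\frac{e^{-4|x - 4|}}{8}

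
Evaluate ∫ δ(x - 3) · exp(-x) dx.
e^{-3}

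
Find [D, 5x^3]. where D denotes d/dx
15 x^{2}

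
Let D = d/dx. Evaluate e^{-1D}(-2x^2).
- 2 x^{2} + 4 x - 2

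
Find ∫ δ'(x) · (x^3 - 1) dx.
0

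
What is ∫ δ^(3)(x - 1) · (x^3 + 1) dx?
-6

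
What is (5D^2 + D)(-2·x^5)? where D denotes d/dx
10 x^{3} \left(- x - 20\right)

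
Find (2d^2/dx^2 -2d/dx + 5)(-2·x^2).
- 10 x^{2} + 8 x - 8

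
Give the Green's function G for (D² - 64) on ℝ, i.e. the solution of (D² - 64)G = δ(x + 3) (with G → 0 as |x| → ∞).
-\frac{e^{-8|x + 3|}}{16}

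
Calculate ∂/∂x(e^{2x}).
2 e^{2 x}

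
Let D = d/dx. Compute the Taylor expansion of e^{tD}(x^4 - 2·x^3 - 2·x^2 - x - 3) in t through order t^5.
t^{4} + t^{3} \left(4 x - 2\right) - t^{2} \left(- 6 x^{2} + 6 x + 2\right) - t \left(- 4 x^{3} + 6 x^{2} + 4 x + 1\right) + x^{4} - 2 x^{3} - 2 x^{2} - x - 3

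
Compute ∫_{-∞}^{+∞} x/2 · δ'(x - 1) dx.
- \frac{1}{2}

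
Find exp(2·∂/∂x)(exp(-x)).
e^{- x - 2}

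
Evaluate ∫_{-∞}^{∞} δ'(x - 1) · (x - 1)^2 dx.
0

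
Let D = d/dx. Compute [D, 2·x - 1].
2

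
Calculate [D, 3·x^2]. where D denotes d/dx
6 x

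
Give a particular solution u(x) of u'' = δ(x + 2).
\frac{|x + 2|}{2}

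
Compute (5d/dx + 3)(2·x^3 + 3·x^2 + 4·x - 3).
6 x^{3} + 39 x^{2} + 42 x + 11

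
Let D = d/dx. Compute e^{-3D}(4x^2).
4 x^{2} - 24 x + 36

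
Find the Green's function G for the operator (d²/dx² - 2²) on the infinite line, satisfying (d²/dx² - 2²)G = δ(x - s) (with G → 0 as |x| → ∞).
-\frac{e^{-2|x-s|}}{4}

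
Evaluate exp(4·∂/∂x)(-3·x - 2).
- 3 x - 14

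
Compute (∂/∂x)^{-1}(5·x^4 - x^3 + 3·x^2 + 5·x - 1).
x^{5} - \frac{x^{4}}{4} + x^{3} + \frac{5 x^{2}}{2} - x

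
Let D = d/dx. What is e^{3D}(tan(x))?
\tan{\left(x + 3 \right)}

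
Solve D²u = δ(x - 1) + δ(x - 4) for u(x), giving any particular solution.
\frac{|x - 1|}{2} + \frac{|x - 4|}{2}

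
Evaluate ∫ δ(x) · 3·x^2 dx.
0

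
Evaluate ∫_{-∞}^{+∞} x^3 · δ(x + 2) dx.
-8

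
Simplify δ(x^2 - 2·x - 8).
\frac{\delta(x + 2) + \delta(x - 4)}{6}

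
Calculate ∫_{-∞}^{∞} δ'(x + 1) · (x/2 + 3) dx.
- \frac{1}{2}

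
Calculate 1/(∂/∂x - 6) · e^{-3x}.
- \frac{e^{- 3 x}}{9}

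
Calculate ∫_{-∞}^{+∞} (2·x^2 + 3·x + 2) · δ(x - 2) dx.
16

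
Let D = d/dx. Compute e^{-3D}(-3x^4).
- 3 x^{4} + 36 x^{3} - 162 x^{2} + 324 x - 243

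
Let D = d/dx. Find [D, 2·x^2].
4 x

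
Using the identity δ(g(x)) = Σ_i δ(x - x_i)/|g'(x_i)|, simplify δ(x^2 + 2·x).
\frac{\delta(x + 2) + \delta(x)}{2}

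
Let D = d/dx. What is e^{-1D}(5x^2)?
5 x^{2} - 10 x + 5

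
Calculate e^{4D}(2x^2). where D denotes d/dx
2 x^{2} + 16 x + 32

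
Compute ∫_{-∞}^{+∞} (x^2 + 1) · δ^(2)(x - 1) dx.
2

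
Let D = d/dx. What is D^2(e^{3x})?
9 e^{3 x}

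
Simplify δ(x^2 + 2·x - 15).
\frac{\delta(x + 5) + \delta(x - 3)}{8}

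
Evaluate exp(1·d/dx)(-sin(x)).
- \sin{\left(x + 1 \right)}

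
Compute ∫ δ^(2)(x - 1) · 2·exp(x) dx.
2 e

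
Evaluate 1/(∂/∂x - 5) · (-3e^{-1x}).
\frac{e^{- x}}{2}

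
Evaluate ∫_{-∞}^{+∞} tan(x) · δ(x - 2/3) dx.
\tan{\left(\frac{2}{3} \right)}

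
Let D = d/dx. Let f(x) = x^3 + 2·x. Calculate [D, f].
3 x^{2} + 2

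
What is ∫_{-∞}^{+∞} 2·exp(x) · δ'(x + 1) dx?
- \frac{2}{e}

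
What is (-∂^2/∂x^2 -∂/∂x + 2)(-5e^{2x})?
20 e^{2 x}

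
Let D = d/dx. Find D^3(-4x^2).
0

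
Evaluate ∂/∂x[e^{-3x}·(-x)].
\left(3 x - 1\right) e^{- 3 x}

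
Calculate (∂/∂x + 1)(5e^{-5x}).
- 20 e^{- 5 x}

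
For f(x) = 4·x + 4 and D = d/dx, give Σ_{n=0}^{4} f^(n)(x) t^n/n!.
4 t + 4 x + 4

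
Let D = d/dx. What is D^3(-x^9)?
- 504 x^{6}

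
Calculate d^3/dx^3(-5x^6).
- 600 x^{3}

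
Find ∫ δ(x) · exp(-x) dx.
1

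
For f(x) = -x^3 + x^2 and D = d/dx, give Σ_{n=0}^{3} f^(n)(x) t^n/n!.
- t^{3} - t^{2} \left(3 x - 1\right) - t x \left(3 x - 2\right) - x^{3} + x^{2}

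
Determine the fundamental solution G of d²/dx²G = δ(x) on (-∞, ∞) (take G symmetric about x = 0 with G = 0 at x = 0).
\frac{|x|}{2}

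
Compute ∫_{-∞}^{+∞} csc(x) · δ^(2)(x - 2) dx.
\left(2 \cot^{2}{\left(2 \right)} + 1\right) \csc{\left(2 \right)}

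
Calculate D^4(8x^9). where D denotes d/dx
24192 x^{5}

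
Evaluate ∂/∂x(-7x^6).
- 42 x^{5}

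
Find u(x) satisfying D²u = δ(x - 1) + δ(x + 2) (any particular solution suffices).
\frac{|x - 1|}{2} + \frac{|x + 2|}{2}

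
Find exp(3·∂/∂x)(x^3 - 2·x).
x^{3} + 9 x^{2} + 25 x + 21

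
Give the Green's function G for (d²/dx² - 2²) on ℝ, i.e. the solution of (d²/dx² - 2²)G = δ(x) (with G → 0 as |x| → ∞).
-\frac{e^{-2|x|}}{4}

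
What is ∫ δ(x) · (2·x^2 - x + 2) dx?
2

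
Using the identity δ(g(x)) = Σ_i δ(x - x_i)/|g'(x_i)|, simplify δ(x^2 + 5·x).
\frac{\delta(x + 5) + \delta(x)}{5}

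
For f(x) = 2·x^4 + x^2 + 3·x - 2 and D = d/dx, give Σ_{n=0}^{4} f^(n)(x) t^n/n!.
2 t^{4} + 8 t^{3} x + t^{2} \left(12 x^{2} + 1\right) + t \left(8 x^{3} + 2 x + 3\right) + 2 x^{4} + x^{2} + 3 x - 2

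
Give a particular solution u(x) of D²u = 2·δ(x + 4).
|x + 4|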